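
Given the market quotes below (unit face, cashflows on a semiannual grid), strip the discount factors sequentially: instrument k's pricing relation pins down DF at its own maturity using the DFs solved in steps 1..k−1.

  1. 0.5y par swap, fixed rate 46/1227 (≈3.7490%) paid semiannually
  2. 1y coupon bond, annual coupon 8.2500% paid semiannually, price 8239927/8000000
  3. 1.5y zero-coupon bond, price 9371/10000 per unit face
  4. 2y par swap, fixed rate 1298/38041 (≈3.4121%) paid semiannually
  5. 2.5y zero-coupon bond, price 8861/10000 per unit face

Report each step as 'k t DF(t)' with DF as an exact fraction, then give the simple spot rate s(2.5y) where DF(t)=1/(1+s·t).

step 1 [0.5y] swap r/2=23/1227: DF=(1 − 23/1227·(0))/(1+23/1227) = 1227/1250 ≈ 0.981600
step 2 [1y] bond c/2=33/800: DF=(8239927/8000000 − 33/800·(0.981600))/(1+33/800) = 9503/10000 ≈ 0.950300
step 3 [1.5y] zero: DF = P = 9371/10000 ≈ 0.937100
step 4 [2y] swap r/2=649/38041: DF=(1 − 649/38041·(0.981600+0.950300+0.937100))/(1+649/38041) = 9351/10000 ≈ 0.935100
step 5 [2.5y] zero: DF = P = 8861/10000 ≈ 0.886100

1 1/2 1227/1250
2 1 9503/10000
3 3/2 9371/10000
4 2 9351/10000
5 5/2 8861/10000
s(2.5y) = (1/(8861/10000) − 1)/(5/2) = 2278/44305 ≈ 5.1416%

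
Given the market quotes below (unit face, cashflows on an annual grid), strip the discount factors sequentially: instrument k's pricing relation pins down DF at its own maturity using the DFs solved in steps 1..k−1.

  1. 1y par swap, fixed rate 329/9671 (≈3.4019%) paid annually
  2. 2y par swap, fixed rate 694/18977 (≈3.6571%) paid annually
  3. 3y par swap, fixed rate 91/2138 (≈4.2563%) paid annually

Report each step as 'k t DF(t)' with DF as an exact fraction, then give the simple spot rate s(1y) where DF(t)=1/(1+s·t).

step 1 [1y] swap r/1=329/9671: DF=(1 − 329/9671·(0))/(1+329/9671) = 9671/10000 ≈ 0.967100
step 2 [2y] swap r/1=694/18977: DF=(1 − 694/18977·(0.967100))/(1+694/18977) = 4653/5000 ≈ 0.930600
step 3 [3y] swap r/1=91/2138: DF=(1 − 91/2138·(0.967100+0.930600))/(1+91/2138) = 8817/10000 ≈ 0.881700

1 1 9671/10000
2 2 4653/5000
3 3 8817/10000
s(1y) = (1/(9671/10000) − 1)/(1) = 329/9671 ≈ 3.4019%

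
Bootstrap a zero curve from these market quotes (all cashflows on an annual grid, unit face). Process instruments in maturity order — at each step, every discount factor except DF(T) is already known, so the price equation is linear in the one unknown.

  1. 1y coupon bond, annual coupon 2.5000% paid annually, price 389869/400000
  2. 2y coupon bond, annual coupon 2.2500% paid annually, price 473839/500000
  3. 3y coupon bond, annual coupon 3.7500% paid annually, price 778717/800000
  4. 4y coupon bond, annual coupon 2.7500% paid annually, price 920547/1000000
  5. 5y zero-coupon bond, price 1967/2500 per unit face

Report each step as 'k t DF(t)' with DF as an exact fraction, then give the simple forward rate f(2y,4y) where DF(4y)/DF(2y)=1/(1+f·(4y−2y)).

step 1 [1y] bond c/1=1/40: DF=(389869/400000 − 1/40·(0))/(1+1/40) = 9509/10000 ≈ 0.950900
step 2 [2y] bond c/1=9/400: DF=(473839/500000 − 9/400·(0.950900))/(1+9/400) = 9059/10000 ≈ 0.905900
step 3 [3y] bond c/1=3/80: DF=(778717/800000 − 3/80·(0.950900+0.905900))/(1+3/80) = 8711/10000 ≈ 0.871100
step 4 [4y] bond c/1=11/400: DF=(920547/1000000 − 11/400·(0.950900+0.905900+0.871100))/(1+11/400) = 8229/10000 ≈ 0.822900
step 5 [5y] zero: DF = P = 1967/2500 ≈ 0.786800

1 1 9509/10000
2 2 9059/10000
3 3 8711/10000
4 4 8229/10000
5 5 1967/2500
f(2y,4y) = ((9059/10000)/(8229/10000) − 1)/(2) = 415/8229 ≈ 5.0431%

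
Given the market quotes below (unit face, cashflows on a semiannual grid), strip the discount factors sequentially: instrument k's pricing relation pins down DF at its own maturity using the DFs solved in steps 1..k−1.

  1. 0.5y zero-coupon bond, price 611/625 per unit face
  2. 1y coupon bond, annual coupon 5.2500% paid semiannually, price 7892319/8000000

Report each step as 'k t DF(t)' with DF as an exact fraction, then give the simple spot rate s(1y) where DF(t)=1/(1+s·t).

step 1 [0.5y] zero: DF = P = 611/625 ≈ 0.977600
step 2 [1y] bond c/2=21/800: DF=(7892319/8000000 − 21/800·(0.977600))/(1+21/800) = 9363/10000 ≈ 0.936300

1 1/2 611/625
2 1 9363/10000
s(1y) = (1/(9363/10000) − 1)/(1) = 637/9363 ≈ 6.8034%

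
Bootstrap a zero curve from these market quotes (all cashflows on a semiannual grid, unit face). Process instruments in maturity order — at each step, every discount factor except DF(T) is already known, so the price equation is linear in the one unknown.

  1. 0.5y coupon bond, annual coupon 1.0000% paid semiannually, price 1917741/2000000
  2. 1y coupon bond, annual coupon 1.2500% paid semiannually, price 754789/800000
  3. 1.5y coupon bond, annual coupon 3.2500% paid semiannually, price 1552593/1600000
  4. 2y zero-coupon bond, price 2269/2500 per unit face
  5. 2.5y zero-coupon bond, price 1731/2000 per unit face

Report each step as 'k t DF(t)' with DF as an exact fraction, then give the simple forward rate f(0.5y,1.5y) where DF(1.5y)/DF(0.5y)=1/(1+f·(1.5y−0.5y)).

step 1 [0.5y] bond c/2=1/200: DF=(1917741/2000000 − 1/200·(0))/(1+1/200) = 9541/10000 ≈ 0.954100
step 2 [1y] bond c/2=1/160: DF=(754789/800000 − 1/160·(0.954100))/(1+1/160) = 9317/10000 ≈ 0.931700
step 3 [1.5y] bond c/2=13/800: DF=(1552593/1600000 − 13/800·(0.954100+0.931700))/(1+13/800) = 9247/10000 ≈ 0.924700
step 4 [2y] zero: DF = P = 2269/2500 ≈ 0.907600
step 5 [2.5y] zero: DF = P = 1731/2000 ≈ 0.865500

1 1/2 9541/10000
2 1 9317/10000
3 3/2 9247/10000
4 2 2269/2500
5 5/2 1731/2000
f(0.5y,1.5y) = ((9541/10000)/(9247/10000) − 1)/(1) = 42/1321 ≈ 3.1794%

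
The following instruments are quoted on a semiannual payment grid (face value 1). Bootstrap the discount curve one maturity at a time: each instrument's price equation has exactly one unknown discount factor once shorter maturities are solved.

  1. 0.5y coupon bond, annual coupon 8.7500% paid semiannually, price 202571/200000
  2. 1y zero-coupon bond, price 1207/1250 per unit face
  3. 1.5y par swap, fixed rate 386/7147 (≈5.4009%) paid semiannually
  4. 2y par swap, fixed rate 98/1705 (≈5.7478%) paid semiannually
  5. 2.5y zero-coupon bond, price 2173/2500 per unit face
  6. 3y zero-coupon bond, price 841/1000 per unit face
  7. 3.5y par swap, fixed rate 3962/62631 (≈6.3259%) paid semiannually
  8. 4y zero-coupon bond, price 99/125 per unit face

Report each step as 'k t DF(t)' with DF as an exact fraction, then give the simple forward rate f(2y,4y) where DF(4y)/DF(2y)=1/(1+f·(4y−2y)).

step 1 [0.5y] bond c/2=7/160: DF=(202571/200000 − 7/160·(0))/(1+7/160) = 1213/1250 ≈ 0.970400
step 2 [1y] zero: DF = P = 1207/1250 ≈ 0.965600
step 3 [1.5y] swap r/2=193/7147: DF=(1 − 193/7147·(0.970400+0.965600))/(1+193/7147) = 2307/2500 ≈ 0.922800
step 4 [2y] swap r/2=49/1705: DF=(1 − 49/1705·(0.970400+0.965600+0.922800))/(1+49/1705) = 4461/5000 ≈ 0.892200
step 5 [2.5y] zero: DF = P = 2173/2500 ≈ 0.869200
step 6 [3y] zero: DF = P = 841/1000 ≈ 0.841000
step 7 [3.5y] swap r/2=1981/62631: DF=(1 − 1981/62631·(0.970400+0.965600+0.922800+0.892200+0.869200+0.841000))/(1+1981/62631) = 8019/10000 ≈ 0.801900
step 8 [4y] zero: DF = P = 99/125 ≈ 0.792000

1 1/2 1213/1250
2 1 1207/1250
3 3/2 2307/2500
4 2 4461/5000
5 5/2 2173/2500
6 3 841/1000
7 7/2 8019/10000
8 4 99/125
f(2y,4y) = ((4461/5000)/(99/125) − 1)/(2) = 167/2640 ≈ 6.3258%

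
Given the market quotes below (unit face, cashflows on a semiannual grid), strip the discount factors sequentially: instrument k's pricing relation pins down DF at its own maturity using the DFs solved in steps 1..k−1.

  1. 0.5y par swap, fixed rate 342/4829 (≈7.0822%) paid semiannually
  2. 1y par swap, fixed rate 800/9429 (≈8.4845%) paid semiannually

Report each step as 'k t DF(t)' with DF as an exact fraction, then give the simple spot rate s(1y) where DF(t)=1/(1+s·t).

1 1/2 4829/5000
2 1 23/25
s(1y) = (1/(23/25) − 1)/(1) = 2/23 ≈ 8.6957%

step 1 [0.5y] swap r/2=171/4829: DF=(1 − 171/4829·(0))/(1+171/4829) = 4829/5000 ≈ 0.965800
step 2 [1y] swap r/2=400/9429: DF=(1 − 400/9429·(0.965800))/(1+400/9429) = 23/25 ≈ 0.920000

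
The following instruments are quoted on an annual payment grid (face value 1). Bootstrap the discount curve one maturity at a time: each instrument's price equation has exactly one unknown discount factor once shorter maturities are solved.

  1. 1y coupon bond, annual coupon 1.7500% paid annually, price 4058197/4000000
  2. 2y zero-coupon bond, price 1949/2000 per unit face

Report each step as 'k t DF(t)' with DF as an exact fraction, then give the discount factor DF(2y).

1 1 9971/10000
2 2 1949/2000
DF(2y) = 1949/2000 ≈ 0.974500

step 1 [1y] bond c/1=7/400: DF=(4058197/4000000 − 7/400·(0))/(1+7/400) = 9971/10000 ≈ 0.997100
step 2 [2y] zero: DF = P = 1949/2000 ≈ 0.974500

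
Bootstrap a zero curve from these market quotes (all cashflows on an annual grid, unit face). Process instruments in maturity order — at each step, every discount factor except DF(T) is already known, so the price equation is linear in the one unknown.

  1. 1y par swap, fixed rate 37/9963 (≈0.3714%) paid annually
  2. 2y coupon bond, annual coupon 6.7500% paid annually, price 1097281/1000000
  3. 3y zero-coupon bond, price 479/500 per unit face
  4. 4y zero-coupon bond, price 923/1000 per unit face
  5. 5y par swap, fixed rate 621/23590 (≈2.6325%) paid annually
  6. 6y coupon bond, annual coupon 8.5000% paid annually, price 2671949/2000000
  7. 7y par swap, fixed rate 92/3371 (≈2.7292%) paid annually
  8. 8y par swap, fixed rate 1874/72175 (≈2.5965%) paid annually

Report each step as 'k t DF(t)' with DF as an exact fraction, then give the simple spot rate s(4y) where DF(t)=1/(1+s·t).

step 1 [1y] swap r/1=37/9963: DF=(1 − 37/9963·(0))/(1+37/9963) = 9963/10000 ≈ 0.996300
step 2 [2y] bond c/1=27/400: DF=(1097281/1000000 − 27/400·(0.996300))/(1+27/400) = 9649/10000 ≈ 0.964900
step 3 [3y] zero: DF = P = 479/500 ≈ 0.958000
step 4 [4y] zero: DF = P = 923/1000 ≈ 0.923000
step 5 [5y] swap r/1=621/23590: DF=(1 − 621/23590·(0.996300+0.964900+0.958000+0.923000))/(1+621/23590) = 4379/5000 ≈ 0.875800
step 6 [6y] bond c/1=17/200: DF=(2671949/2000000 − 17/200·(0.996300+0.964900+0.958000+0.923000+0.875800))/(1+17/200) = 8617/10000 ≈ 0.861700
step 7 [7y] swap r/1=92/3371: DF=(1 − 92/3371·(0.996300+0.964900+0.958000+0.923000+0.875800+0.861700))/(1+92/3371) = 2063/2500 ≈ 0.825200
step 8 [8y] swap r/1=1874/72175: DF=(1 − 1874/72175·(0.996300+0.964900+0.958000+0.923000+0.875800+0.861700+0.825200))/(1+1874/72175) = 4063/5000 ≈ 0.812600

1 1 9963/10000
2 2 9649/10000
3 3 479/500
4 4 923/1000
5 5 4379/5000
6 6 8617/10000
7 7 2063/2500
8 8 4063/5000
s(4y) = (1/(923/1000) − 1)/(4) = 77/3692 ≈ 2.0856%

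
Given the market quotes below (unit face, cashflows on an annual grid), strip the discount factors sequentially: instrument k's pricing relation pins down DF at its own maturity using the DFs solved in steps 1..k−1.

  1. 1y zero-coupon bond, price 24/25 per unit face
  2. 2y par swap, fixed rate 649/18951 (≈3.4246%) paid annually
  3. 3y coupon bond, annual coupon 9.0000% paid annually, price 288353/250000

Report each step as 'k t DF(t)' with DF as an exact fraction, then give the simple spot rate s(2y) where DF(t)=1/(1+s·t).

1 1 24/25
2 2 9351/10000
3 3 9017/10000
s(2y) = (1/(9351/10000) − 1)/(2) = 649/18702 ≈ 3.4702%

step 1 [1y] zero: DF = P = 24/25 ≈ 0.960000
step 2 [2y] swap r/1=649/18951: DF=(1 − 649/18951·(0.960000))/(1+649/18951) = 9351/10000 ≈ 0.935100
step 3 [3y] bond c/1=9/100: DF=(288353/250000 − 9/100·(0.960000+0.935100))/(1+9/100) = 9017/10000 ≈ 0.901700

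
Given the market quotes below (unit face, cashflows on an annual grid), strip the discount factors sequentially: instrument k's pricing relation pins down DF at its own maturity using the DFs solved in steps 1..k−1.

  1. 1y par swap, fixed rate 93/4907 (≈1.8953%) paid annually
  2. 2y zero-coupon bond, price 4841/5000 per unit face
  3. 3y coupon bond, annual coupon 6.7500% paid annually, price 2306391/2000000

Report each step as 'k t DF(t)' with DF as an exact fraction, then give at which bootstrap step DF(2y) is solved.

1 1 4907/5000
2 2 4841/5000
3 3 957/1000
DF(2y) is solved at step 2

step 1 [1y] swap r/1=93/4907: DF=(1 − 93/4907·(0))/(1+93/4907) = 4907/5000 ≈ 0.981400
step 2 [2y] zero: DF = P = 4841/5000 ≈ 0.968200
step 3 [3y] bond c/1=27/400: DF=(2306391/2000000 − 27/400·(0.981400+0.968200))/(1+27/400) = 957/1000 ≈ 0.957000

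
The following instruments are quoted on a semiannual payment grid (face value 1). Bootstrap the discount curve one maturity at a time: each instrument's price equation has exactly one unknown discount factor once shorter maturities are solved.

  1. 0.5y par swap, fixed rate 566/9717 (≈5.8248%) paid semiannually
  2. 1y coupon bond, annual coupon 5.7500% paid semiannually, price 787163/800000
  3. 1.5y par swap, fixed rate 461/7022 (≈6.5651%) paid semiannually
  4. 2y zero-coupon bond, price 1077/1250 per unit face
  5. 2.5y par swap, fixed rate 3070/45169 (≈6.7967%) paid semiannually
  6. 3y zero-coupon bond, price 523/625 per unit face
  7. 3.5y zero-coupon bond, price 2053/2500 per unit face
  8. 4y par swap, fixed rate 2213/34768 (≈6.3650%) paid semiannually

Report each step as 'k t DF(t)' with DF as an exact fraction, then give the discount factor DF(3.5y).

step 1 [0.5y] swap r/2=283/9717: DF=(1 − 283/9717·(0))/(1+283/9717) = 9717/10000 ≈ 0.971700
step 2 [1y] bond c/2=23/800: DF=(787163/800000 − 23/800·(0.971700))/(1+23/800) = 9293/10000 ≈ 0.929300
step 3 [1.5y] swap r/2=461/14044: DF=(1 − 461/14044·(0.971700+0.929300))/(1+461/14044) = 4539/5000 ≈ 0.907800
step 4 [2y] zero: DF = P = 1077/1250 ≈ 0.861600
step 5 [2.5y] swap r/2=1535/45169: DF=(1 − 1535/45169·(0.971700+0.929300+0.907800+0.861600))/(1+1535/45169) = 1693/2000 ≈ 0.846500
step 6 [3y] zero: DF = P = 523/625 ≈ 0.836800
step 7 [3.5y] zero: DF = P = 2053/2500 ≈ 0.821200
step 8 [4y] swap r/2=2213/69536: DF=(1 − 2213/69536·(0.971700+0.929300+0.907800+0.861600+0.846500+0.836800+0.821200))/(1+2213/69536) = 7787/10000 ≈ 0.778700

1 1/2 9717/10000
2 1 9293/10000
3 3/2 4539/5000
4 2 1077/1250
5 5/2 1693/2000
6 3 523/625
7 7/2 2053/2500
8 4 7787/10000
DF(3.5y) = 2053/2500 ≈ 0.821200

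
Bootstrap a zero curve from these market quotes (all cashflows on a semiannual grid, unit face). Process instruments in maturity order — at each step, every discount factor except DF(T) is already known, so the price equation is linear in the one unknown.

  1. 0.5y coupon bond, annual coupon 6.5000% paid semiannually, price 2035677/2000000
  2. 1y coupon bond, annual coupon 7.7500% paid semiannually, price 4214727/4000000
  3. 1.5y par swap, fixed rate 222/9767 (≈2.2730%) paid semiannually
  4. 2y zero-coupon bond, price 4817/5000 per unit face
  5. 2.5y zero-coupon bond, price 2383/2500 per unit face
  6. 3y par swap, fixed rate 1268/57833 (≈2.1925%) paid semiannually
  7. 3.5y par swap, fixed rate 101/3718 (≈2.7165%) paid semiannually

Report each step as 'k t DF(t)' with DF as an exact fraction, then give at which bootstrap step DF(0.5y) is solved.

1 1/2 4929/5000
2 1 611/625
3 3/2 9667/10000
4 2 4817/5000
5 5/2 2383/2500
6 3 4683/5000
7 7/2 9091/10000
DF(0.5y) is solved at step 1

step 1 [0.5y] bond c/2=13/400: DF=(2035677/2000000 − 13/400·(0))/(1+13/400) = 4929/5000 ≈ 0.985800
step 2 [1y] bond c/2=31/800: DF=(4214727/4000000 − 31/800·(0.985800))/(1+31/800) = 611/625 ≈ 0.977600
step 3 [1.5y] swap r/2=111/9767: DF=(1 − 111/9767·(0.985800+0.977600))/(1+111/9767) = 9667/10000 ≈ 0.966700
step 4 [2y] zero: DF = P = 4817/5000 ≈ 0.963400
step 5 [2.5y] zero: DF = P = 2383/2500 ≈ 0.953200
step 6 [3y] swap r/2=634/57833: DF=(1 − 634/57833·(0.985800+0.977600+0.966700+0.963400+0.953200))/(1+634/57833) = 4683/5000 ≈ 0.936600
step 7 [3.5y] swap r/2=101/7436: DF=(1 − 101/7436·(0.985800+0.977600+0.966700+0.963400+0.953200+0.936600))/(1+101/7436) = 9091/10000 ≈ 0.909100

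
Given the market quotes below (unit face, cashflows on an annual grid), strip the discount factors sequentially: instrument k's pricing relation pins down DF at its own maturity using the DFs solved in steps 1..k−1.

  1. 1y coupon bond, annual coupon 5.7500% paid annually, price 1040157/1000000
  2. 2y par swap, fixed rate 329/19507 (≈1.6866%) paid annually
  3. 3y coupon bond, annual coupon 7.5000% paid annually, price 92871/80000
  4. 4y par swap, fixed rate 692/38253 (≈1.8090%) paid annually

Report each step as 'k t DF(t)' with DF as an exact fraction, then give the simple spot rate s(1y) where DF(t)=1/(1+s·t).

1 1 2459/2500
2 2 9671/10000
3 3 4719/5000
4 4 2327/2500
s(1y) = (1/(2459/2500) − 1)/(1) = 41/2459 ≈ 1.6673%

step 1 [1y] bond c/1=23/400: DF=(1040157/1000000 − 23/400·(0))/(1+23/400) = 2459/2500 ≈ 0.983600
step 2 [2y] swap r/1=329/19507: DF=(1 − 329/19507·(0.983600))/(1+329/19507) = 9671/10000 ≈ 0.967100
step 3 [3y] bond c/1=3/40: DF=(92871/80000 − 3/40·(0.983600+0.967100))/(1+3/40) = 4719/5000 ≈ 0.943800
step 4 [4y] swap r/1=692/38253: DF=(1 − 692/38253·(0.983600+0.967100+0.943800))/(1+692/38253) = 2327/2500 ≈ 0.930800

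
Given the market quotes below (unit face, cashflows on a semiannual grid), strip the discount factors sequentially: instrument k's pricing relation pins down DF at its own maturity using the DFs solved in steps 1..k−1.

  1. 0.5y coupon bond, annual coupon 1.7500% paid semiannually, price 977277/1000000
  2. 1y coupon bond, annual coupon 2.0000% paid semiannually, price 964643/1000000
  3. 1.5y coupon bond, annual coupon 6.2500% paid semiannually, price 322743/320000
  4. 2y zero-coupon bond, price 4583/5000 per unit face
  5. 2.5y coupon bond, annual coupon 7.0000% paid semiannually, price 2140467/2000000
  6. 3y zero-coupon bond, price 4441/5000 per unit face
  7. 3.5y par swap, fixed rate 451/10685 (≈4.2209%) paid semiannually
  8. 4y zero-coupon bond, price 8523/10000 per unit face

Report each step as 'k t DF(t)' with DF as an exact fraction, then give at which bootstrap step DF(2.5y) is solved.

step 1 [0.5y] bond c/2=7/800: DF=(977277/1000000 − 7/800·(0))/(1+7/800) = 1211/1250 ≈ 0.968800
step 2 [1y] bond c/2=1/100: DF=(964643/1000000 − 1/100·(0.968800))/(1+1/100) = 1891/2000 ≈ 0.945500
step 3 [1.5y] bond c/2=1/32: DF=(322743/320000 − 1/32·(0.968800+0.945500))/(1+1/32) = 23/25 ≈ 0.920000
step 4 [2y] zero: DF = P = 4583/5000 ≈ 0.916600
step 5 [2.5y] bond c/2=7/200: DF=(2140467/2000000 − 7/200·(0.968800+0.945500+0.920000+0.916600))/(1+7/200) = 567/625 ≈ 0.907200
step 6 [3y] zero: DF = P = 4441/5000 ≈ 0.888200
step 7 [3.5y] swap r/2=451/21370: DF=(1 − 451/21370·(0.968800+0.945500+0.920000+0.916600+0.907200+0.888200))/(1+451/21370) = 8647/10000 ≈ 0.864700
step 8 [4y] zero: DF = P = 8523/10000 ≈ 0.852300

1 1/2 1211/1250
2 1 1891/2000
3 3/2 23/25
4 2 4583/5000
5 5/2 567/625
6 3 4441/5000
7 7/2 8647/10000
8 4 8523/10000
DF(2.5y) is solved at step 5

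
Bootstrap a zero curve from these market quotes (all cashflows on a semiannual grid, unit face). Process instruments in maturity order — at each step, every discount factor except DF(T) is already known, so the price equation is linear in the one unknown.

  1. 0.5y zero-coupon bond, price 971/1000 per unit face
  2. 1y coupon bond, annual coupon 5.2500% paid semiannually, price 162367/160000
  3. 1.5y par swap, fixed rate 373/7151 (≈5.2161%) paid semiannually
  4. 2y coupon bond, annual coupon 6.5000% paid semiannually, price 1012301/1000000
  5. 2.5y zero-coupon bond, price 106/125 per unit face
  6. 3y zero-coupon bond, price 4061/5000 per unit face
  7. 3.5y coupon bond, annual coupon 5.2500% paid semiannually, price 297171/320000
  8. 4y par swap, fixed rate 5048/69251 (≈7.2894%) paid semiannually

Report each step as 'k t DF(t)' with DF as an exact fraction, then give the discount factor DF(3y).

1 1/2 971/1000
2 1 241/250
3 3/2 4627/5000
4 2 1113/1250
5 5/2 106/125
6 3 4061/5000
7 7/2 1533/2000
8 4 1869/2500
DF(3y) = 4061/5000 ≈ 0.812200

step 1 [0.5y] zero: DF = P = 971/1000 ≈ 0.971000
step 2 [1y] bond c/2=21/800: DF=(162367/160000 − 21/800·(0.971000))/(1+21/800) = 241/250 ≈ 0.964000
step 3 [1.5y] swap r/2=373/14302: DF=(1 − 373/14302·(0.971000+0.964000))/(1+373/14302) = 4627/5000 ≈ 0.925400
step 4 [2y] bond c/2=13/400: DF=(1012301/1000000 − 13/400·(0.971000+0.964000+0.925400))/(1+13/400) = 1113/1250 ≈ 0.890400
step 5 [2.5y] zero: DF = P = 106/125 ≈ 0.848000
step 6 [3y] zero: DF = P = 4061/5000 ≈ 0.812200
step 7 [3.5y] bond c/2=21/800: DF=(297171/320000 − 21/800·(0.971000+0.964000+0.925400+0.890400+0.848000+0.812200))/(1+21/800) = 1533/2000 ≈ 0.766500
step 8 [4y] swap r/2=2524/69251: DF=(1 − 2524/69251·(0.971000+0.964000+0.925400+0.890400+0.848000+0.812200+0.766500))/(1+2524/69251) = 1869/2500 ≈ 0.747600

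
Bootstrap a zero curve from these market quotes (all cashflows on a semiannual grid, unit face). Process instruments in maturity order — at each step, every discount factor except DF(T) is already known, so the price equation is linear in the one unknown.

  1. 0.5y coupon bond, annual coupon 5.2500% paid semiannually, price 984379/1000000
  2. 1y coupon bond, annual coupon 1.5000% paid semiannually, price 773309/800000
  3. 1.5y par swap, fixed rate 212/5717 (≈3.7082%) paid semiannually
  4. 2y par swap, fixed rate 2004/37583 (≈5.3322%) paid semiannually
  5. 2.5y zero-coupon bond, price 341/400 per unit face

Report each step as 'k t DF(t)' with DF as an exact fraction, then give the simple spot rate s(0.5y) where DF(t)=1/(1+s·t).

step 1 [0.5y] bond c/2=21/800: DF=(984379/1000000 − 21/800·(0))/(1+21/800) = 1199/1250 ≈ 0.959200
step 2 [1y] bond c/2=3/400: DF=(773309/800000 − 3/400·(0.959200))/(1+3/400) = 9523/10000 ≈ 0.952300
step 3 [1.5y] swap r/2=106/5717: DF=(1 − 106/5717·(0.959200+0.952300))/(1+106/5717) = 947/1000 ≈ 0.947000
step 4 [2y] swap r/2=1002/37583: DF=(1 − 1002/37583·(0.959200+0.952300+0.947000))/(1+1002/37583) = 4499/5000 ≈ 0.899800
step 5 [2.5y] zero: DF = P = 341/400 ≈ 0.852500

1 1/2 1199/1250
2 1 9523/10000
3 3/2 947/1000
4 2 4499/5000
5 5/2 341/400
s(0.5y) = (1/(1199/1250) − 1)/(1/2) = 102/1199 ≈ 8.5071%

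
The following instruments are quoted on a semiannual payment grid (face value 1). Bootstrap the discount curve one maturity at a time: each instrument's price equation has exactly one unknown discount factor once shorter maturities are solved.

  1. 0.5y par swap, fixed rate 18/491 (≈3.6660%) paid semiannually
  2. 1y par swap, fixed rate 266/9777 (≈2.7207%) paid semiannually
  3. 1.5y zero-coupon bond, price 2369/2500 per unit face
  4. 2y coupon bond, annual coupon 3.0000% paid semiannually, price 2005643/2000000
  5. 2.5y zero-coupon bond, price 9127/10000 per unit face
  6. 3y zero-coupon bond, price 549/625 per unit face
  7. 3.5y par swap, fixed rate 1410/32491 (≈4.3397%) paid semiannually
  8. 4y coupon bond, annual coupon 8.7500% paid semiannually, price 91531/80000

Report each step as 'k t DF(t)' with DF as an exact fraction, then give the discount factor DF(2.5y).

1 1/2 491/500
2 1 4867/5000
3 3/2 2369/2500
4 2 9451/10000
5 5/2 9127/10000
6 3 549/625
7 7/2 859/1000
8 4 4119/5000
DF(2.5y) = 9127/10000 ≈ 0.912700

step 1 [0.5y] swap r/2=9/491: DF=(1 − 9/491·(0))/(1+9/491) = 491/500 ≈ 0.982000
step 2 [1y] swap r/2=133/9777: DF=(1 − 133/9777·(0.982000))/(1+133/9777) = 4867/5000 ≈ 0.973400
step 3 [1.5y] zero: DF = P = 2369/2500 ≈ 0.947600
step 4 [2y] bond c/2=3/200: DF=(2005643/2000000 − 3/200·(0.982000+0.973400+0.947600))/(1+3/200) = 9451/10000 ≈ 0.945100
step 5 [2.5y] zero: DF = P = 9127/10000 ≈ 0.912700
step 6 [3y] zero: DF = P = 549/625 ≈ 0.878400
step 7 [3.5y] swap r/2=705/32491: DF=(1 − 705/32491·(0.982000+0.973400+0.947600+0.945100+0.912700+0.878400))/(1+705/32491) = 859/1000 ≈ 0.859000
step 8 [4y] bond c/2=7/160: DF=(91531/80000 − 7/160·(0.982000+0.973400+0.947600+0.945100+0.912700+0.878400+0.859000))/(1+7/160) = 4119/5000 ≈ 0.823800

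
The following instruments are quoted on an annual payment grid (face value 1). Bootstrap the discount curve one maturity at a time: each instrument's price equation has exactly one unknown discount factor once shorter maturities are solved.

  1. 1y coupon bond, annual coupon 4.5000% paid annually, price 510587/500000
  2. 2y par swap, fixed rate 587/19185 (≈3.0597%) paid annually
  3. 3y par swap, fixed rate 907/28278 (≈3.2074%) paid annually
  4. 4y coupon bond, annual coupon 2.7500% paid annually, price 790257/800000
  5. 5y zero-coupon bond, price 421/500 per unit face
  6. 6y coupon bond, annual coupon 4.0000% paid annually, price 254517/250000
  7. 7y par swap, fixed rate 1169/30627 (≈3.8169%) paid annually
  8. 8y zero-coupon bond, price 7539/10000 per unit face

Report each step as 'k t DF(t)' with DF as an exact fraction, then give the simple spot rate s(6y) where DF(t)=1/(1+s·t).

step 1 [1y] bond c/1=9/200: DF=(510587/500000 − 9/200·(0))/(1+9/200) = 2443/2500 ≈ 0.977200
step 2 [2y] swap r/1=587/19185: DF=(1 − 587/19185·(0.977200))/(1+587/19185) = 9413/10000 ≈ 0.941300
step 3 [3y] swap r/1=907/28278: DF=(1 − 907/28278·(0.977200+0.941300))/(1+907/28278) = 9093/10000 ≈ 0.909300
step 4 [4y] bond c/1=11/400: DF=(790257/800000 − 11/400·(0.977200+0.941300+0.909300))/(1+11/400) = 8857/10000 ≈ 0.885700
step 5 [5y] zero: DF = P = 421/500 ≈ 0.842000
step 6 [6y] bond c/1=1/25: DF=(254517/250000 − 1/25·(0.977200+0.941300+0.909300+0.885700+0.842000))/(1+1/25) = 8037/10000 ≈ 0.803700
step 7 [7y] swap r/1=1169/30627: DF=(1 − 1169/30627·(0.977200+0.941300+0.909300+0.885700+0.842000+0.803700))/(1+1169/30627) = 3831/5000 ≈ 0.766200
step 8 [8y] zero: DF = P = 7539/10000 ≈ 0.753900

1 1 2443/2500
2 2 9413/10000
3 3 9093/10000
4 4 8857/10000
5 5 421/500
6 6 8037/10000
7 7 3831/5000
8 8 7539/10000
s(6y) = (1/(8037/10000) − 1)/(6) = 1963/48222 ≈ 4.0708%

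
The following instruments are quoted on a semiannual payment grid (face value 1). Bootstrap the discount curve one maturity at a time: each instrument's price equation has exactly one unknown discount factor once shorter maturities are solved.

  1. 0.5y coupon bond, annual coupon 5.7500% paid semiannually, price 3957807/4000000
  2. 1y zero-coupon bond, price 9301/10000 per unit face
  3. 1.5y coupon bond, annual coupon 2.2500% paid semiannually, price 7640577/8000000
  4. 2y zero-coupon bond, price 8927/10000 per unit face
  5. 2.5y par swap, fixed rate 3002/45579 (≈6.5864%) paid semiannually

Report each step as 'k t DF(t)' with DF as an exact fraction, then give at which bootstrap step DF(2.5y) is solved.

step 1 [0.5y] bond c/2=23/800: DF=(3957807/4000000 − 23/800·(0))/(1+23/800) = 4809/5000 ≈ 0.961800
step 2 [1y] zero: DF = P = 9301/10000 ≈ 0.930100
step 3 [1.5y] bond c/2=9/800: DF=(7640577/8000000 − 9/800·(0.961800+0.930100))/(1+9/800) = 4617/5000 ≈ 0.923400
step 4 [2y] zero: DF = P = 8927/10000 ≈ 0.892700
step 5 [2.5y] swap r/2=1501/45579: DF=(1 − 1501/45579·(0.961800+0.930100+0.923400+0.892700))/(1+1501/45579) = 8499/10000 ≈ 0.849900

1 1/2 4809/5000
2 1 9301/10000
3 3/2 4617/5000
4 2 8927/10000
5 5/2 8499/10000
DF(2.5y) is solved at step 5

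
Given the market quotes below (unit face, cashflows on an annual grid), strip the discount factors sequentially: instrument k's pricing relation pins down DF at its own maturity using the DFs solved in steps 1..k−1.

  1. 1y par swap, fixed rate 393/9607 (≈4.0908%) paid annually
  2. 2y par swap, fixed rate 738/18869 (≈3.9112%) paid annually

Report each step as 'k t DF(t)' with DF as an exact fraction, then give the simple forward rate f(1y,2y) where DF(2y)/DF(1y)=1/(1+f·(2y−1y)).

step 1 [1y] swap r/1=393/9607: DF=(1 − 393/9607·(0))/(1+393/9607) = 9607/10000 ≈ 0.960700
step 2 [2y] swap r/1=738/18869: DF=(1 − 738/18869·(0.960700))/(1+738/18869) = 4631/5000 ≈ 0.926200

1 1 9607/10000
2 2 4631/5000
f(1y,2y) = ((9607/10000)/(4631/5000) − 1)/(1) = 345/9262 ≈ 3.7249%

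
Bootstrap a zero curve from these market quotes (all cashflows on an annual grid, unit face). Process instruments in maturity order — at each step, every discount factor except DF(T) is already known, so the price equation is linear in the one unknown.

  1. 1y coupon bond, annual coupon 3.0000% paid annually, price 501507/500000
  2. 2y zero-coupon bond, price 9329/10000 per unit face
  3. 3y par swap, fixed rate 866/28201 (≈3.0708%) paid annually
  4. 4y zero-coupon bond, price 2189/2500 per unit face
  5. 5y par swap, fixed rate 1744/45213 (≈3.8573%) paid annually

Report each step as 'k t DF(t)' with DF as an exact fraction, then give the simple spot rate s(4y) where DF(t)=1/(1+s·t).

1 1 4869/5000
2 2 9329/10000
3 3 4567/5000
4 4 2189/2500
5 5 516/625
s(4y) = (1/(2189/2500) − 1)/(4) = 311/8756 ≈ 3.5519%

step 1 [1y] bond c/1=3/100: DF=(501507/500000 − 3/100·(0))/(1+3/100) = 4869/5000 ≈ 0.973800
step 2 [2y] zero: DF = P = 9329/10000 ≈ 0.932900
step 3 [3y] swap r/1=866/28201: DF=(1 − 866/28201·(0.973800+0.932900))/(1+866/28201) = 4567/5000 ≈ 0.913400
step 4 [4y] zero: DF = P = 2189/2500 ≈ 0.875600
step 5 [5y] swap r/1=1744/45213: DF=(1 − 1744/45213·(0.973800+0.932900+0.913400+0.875600))/(1+1744/45213) = 516/625 ≈ 0.825600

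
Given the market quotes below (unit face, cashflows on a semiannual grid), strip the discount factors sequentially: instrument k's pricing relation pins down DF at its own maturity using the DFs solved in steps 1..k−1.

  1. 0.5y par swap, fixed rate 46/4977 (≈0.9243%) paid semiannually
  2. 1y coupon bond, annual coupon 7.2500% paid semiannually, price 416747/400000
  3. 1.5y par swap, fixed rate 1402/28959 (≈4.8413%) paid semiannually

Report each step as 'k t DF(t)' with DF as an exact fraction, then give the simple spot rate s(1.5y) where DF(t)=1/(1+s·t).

step 1 [0.5y] swap r/2=23/4977: DF=(1 − 23/4977·(0))/(1+23/4977) = 4977/5000 ≈ 0.995400
step 2 [1y] bond c/2=29/800: DF=(416747/400000 − 29/800·(0.995400))/(1+29/800) = 4853/5000 ≈ 0.970600
step 3 [1.5y] swap r/2=701/28959: DF=(1 − 701/28959·(0.995400+0.970600))/(1+701/28959) = 9299/10000 ≈ 0.929900

1 1/2 4977/5000
2 1 4853/5000
3 3/2 9299/10000
s(1.5y) = (1/(9299/10000) − 1)/(3/2) = 1402/27897 ≈ 5.0256%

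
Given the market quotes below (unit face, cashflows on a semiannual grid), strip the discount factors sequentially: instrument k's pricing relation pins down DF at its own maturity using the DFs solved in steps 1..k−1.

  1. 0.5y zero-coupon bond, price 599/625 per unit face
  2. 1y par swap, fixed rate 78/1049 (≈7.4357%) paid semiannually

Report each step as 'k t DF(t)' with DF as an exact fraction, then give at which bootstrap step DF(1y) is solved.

1 1/2 599/625
2 1 4649/5000
DF(1y) is solved at step 2

step 1 [0.5y] zero: DF = P = 599/625 ≈ 0.958400
step 2 [1y] swap r/2=39/1049: DF=(1 − 39/1049·(0.958400))/(1+39/1049) = 4649/5000 ≈ 0.929800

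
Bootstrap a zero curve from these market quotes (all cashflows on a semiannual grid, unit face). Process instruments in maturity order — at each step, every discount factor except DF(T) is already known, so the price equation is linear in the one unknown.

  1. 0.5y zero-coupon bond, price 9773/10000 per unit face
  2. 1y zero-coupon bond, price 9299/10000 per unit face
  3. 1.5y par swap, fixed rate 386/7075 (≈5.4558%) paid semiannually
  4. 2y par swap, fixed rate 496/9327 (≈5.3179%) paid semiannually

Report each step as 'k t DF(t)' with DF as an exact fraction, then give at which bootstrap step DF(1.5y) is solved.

1 1/2 9773/10000
2 1 9299/10000
3 3/2 2307/2500
4 2 563/625
DF(1.5y) is solved at step 3

step 1 [0.5y] zero: DF = P = 9773/10000 ≈ 0.977300
step 2 [1y] zero: DF = P = 9299/10000 ≈ 0.929900
step 3 [1.5y] swap r/2=193/7075: DF=(1 − 193/7075·(0.977300+0.929900))/(1+193/7075) = 2307/2500 ≈ 0.922800
step 4 [2y] swap r/2=248/9327: DF=(1 − 248/9327·(0.977300+0.929900+0.922800))/(1+248/9327) = 563/625 ≈ 0.900800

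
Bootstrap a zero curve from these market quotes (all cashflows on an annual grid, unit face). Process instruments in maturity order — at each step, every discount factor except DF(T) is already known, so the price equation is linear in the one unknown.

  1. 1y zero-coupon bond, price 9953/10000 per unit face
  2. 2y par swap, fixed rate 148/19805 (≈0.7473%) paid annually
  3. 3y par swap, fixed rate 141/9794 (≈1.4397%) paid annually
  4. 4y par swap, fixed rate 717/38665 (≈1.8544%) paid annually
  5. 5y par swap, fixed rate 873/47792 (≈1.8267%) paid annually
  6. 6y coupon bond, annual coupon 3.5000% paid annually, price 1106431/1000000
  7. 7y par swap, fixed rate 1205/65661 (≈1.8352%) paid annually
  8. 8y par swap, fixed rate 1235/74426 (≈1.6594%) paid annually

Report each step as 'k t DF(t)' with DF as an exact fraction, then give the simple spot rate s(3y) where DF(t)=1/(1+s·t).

step 1 [1y] zero: DF = P = 9953/10000 ≈ 0.995300
step 2 [2y] swap r/1=148/19805: DF=(1 − 148/19805·(0.995300))/(1+148/19805) = 2463/2500 ≈ 0.985200
step 3 [3y] swap r/1=141/9794: DF=(1 − 141/9794·(0.995300+0.985200))/(1+141/9794) = 9577/10000 ≈ 0.957700
step 4 [4y] swap r/1=717/38665: DF=(1 − 717/38665·(0.995300+0.985200+0.957700))/(1+717/38665) = 9283/10000 ≈ 0.928300
step 5 [5y] swap r/1=873/47792: DF=(1 − 873/47792·(0.995300+0.985200+0.957700+0.928300))/(1+873/47792) = 9127/10000 ≈ 0.912700
step 6 [6y] bond c/1=7/200: DF=(1106431/1000000 − 7/200·(0.995300+0.985200+0.957700+0.928300+0.912700))/(1+7/200) = 4537/5000 ≈ 0.907400
step 7 [7y] swap r/1=1205/65661: DF=(1 − 1205/65661·(0.995300+0.985200+0.957700+0.928300+0.912700+0.907400))/(1+1205/65661) = 1759/2000 ≈ 0.879500
step 8 [8y] swap r/1=1235/74426: DF=(1 − 1235/74426·(0.995300+0.985200+0.957700+0.928300+0.912700+0.907400+0.879500))/(1+1235/74426) = 1753/2000 ≈ 0.876500

1 1 9953/10000
2 2 2463/2500
3 3 9577/10000
4 4 9283/10000
5 5 9127/10000
6 6 4537/5000
7 7 1759/2000
8 8 1753/2000
s(3y) = (1/(9577/10000) − 1)/(3) = 141/9577 ≈ 1.4723%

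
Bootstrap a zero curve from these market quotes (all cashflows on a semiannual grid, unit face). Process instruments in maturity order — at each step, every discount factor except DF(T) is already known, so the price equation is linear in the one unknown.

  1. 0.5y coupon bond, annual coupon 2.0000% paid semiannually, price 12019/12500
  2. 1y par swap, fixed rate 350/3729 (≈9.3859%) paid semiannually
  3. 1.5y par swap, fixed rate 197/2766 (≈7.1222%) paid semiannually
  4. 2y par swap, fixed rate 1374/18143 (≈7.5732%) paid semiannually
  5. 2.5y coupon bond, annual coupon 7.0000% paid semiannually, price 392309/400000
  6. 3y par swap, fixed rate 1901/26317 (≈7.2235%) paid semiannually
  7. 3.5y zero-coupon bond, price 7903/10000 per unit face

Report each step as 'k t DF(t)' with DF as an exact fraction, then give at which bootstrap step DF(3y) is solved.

step 1 [0.5y] bond c/2=1/100: DF=(12019/12500 − 1/100·(0))/(1+1/100) = 119/125 ≈ 0.952000
step 2 [1y] swap r/2=175/3729: DF=(1 − 175/3729·(0.952000))/(1+175/3729) = 73/80 ≈ 0.912500
step 3 [1.5y] swap r/2=197/5532: DF=(1 − 197/5532·(0.952000+0.912500))/(1+197/5532) = 1803/2000 ≈ 0.901500
step 4 [2y] swap r/2=687/18143: DF=(1 − 687/18143·(0.952000+0.912500+0.901500))/(1+687/18143) = 4313/5000 ≈ 0.862600
step 5 [2.5y] bond c/2=7/200: DF=(392309/400000 − 7/200·(0.952000+0.912500+0.901500+0.862600))/(1+7/200) = 8249/10000 ≈ 0.824900
step 6 [3y] swap r/2=1901/52634: DF=(1 − 1901/52634·(0.952000+0.912500+0.901500+0.862600+0.824900))/(1+1901/52634) = 8099/10000 ≈ 0.809900
step 7 [3.5y] zero: DF = P = 7903/10000 ≈ 0.790300

1 1/2 119/125
2 1 73/80
3 3/2 1803/2000
4 2 4313/5000
5 5/2 8249/10000
6 3 8099/10000
7 7/2 7903/10000
DF(3y) is solved at step 6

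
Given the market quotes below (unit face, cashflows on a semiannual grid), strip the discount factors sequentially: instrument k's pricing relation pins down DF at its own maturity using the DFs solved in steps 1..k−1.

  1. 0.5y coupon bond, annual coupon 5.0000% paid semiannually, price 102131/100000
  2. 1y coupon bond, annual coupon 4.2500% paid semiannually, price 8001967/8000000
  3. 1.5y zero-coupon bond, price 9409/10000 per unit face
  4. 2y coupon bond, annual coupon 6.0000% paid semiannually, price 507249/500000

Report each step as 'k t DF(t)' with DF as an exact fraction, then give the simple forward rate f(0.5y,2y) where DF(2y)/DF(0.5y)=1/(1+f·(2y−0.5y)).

step 1 [0.5y] bond c/2=1/40: DF=(102131/100000 − 1/40·(0))/(1+1/40) = 2491/2500 ≈ 0.996400
step 2 [1y] bond c/2=17/800: DF=(8001967/8000000 − 17/800·(0.996400))/(1+17/800) = 9587/10000 ≈ 0.958700
step 3 [1.5y] zero: DF = P = 9409/10000 ≈ 0.940900
step 4 [2y] bond c/2=3/100: DF=(507249/500000 − 3/100·(0.996400+0.958700+0.940900))/(1+3/100) = 4503/5000 ≈ 0.900600

1 1/2 2491/2500
2 1 9587/10000
3 3/2 9409/10000
4 2 4503/5000
f(0.5y,2y) = ((2491/2500)/(4503/5000) − 1)/(3/2) = 958/13509 ≈ 7.0916%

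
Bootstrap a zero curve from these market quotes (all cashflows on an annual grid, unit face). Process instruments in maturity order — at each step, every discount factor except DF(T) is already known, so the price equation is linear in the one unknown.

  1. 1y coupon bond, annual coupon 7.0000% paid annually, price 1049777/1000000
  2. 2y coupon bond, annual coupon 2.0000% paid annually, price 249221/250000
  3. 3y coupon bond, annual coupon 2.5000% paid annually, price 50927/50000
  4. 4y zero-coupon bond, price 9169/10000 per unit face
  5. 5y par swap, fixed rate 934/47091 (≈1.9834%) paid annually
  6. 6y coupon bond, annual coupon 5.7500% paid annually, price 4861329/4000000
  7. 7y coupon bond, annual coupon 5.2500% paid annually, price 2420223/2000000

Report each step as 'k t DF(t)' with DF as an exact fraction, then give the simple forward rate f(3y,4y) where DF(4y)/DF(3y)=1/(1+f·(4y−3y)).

step 1 [1y] bond c/1=7/100: DF=(1049777/1000000 − 7/100·(0))/(1+7/100) = 9811/10000 ≈ 0.981100
step 2 [2y] bond c/1=1/50: DF=(249221/250000 − 1/50·(0.981100))/(1+1/50) = 9581/10000 ≈ 0.958100
step 3 [3y] bond c/1=1/40: DF=(50927/50000 − 1/40·(0.981100+0.958100))/(1+1/40) = 1183/1250 ≈ 0.946400
step 4 [4y] zero: DF = P = 9169/10000 ≈ 0.916900
step 5 [5y] swap r/1=934/47091: DF=(1 − 934/47091·(0.981100+0.958100+0.946400+0.916900))/(1+934/47091) = 4533/5000 ≈ 0.906600
step 6 [6y] bond c/1=23/400: DF=(4861329/4000000 − 23/400·(0.981100+0.958100+0.946400+0.916900+0.906600))/(1+23/400) = 2233/2500 ≈ 0.893200
step 7 [7y] bond c/1=21/400: DF=(2420223/2000000 − 21/400·(0.981100+0.958100+0.946400+0.916900+0.906600+0.893200))/(1+21/400) = 8703/10000 ≈ 0.870300

1 1 9811/10000
2 2 9581/10000
3 3 1183/1250
4 4 9169/10000
5 5 4533/5000
6 6 2233/2500
7 7 8703/10000
f(3y,4y) = ((1183/1250)/(9169/10000) − 1)/(1) = 295/9169 ≈ 3.2174%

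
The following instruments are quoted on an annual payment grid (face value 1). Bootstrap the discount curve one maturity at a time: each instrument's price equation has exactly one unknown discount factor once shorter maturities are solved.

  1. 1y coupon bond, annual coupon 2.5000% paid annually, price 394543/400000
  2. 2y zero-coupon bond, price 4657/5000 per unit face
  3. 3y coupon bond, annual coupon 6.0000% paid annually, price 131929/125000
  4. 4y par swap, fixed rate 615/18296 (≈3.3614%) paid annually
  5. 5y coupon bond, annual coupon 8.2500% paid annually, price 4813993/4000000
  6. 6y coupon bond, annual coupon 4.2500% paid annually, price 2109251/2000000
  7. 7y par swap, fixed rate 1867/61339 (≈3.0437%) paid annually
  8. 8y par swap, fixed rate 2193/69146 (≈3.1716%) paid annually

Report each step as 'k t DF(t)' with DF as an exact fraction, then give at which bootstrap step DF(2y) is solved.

1 1 9623/10000
2 2 4657/5000
3 3 1777/2000
4 4 877/1000
5 5 8329/10000
6 6 1657/2000
7 7 8133/10000
8 8 7807/10000
DF(2y) is solved at step 2

step 1 [1y] bond c/1=1/40: DF=(394543/400000 − 1/40·(0))/(1+1/40) = 9623/10000 ≈ 0.962300
step 2 [2y] zero: DF = P = 4657/5000 ≈ 0.931400
step 3 [3y] bond c/1=3/50: DF=(131929/125000 − 3/50·(0.962300+0.931400))/(1+3/50) = 1777/2000 ≈ 0.888500
step 4 [4y] swap r/1=615/18296: DF=(1 − 615/18296·(0.962300+0.931400+0.888500))/(1+615/18296) = 877/1000 ≈ 0.877000
step 5 [5y] bond c/1=33/400: DF=(4813993/4000000 − 33/400·(0.962300+0.931400+0.888500+0.877000))/(1+33/400) = 8329/10000 ≈ 0.832900
step 6 [6y] bond c/1=17/400: DF=(2109251/2000000 − 17/400·(0.962300+0.931400+0.888500+0.877000+0.832900))/(1+17/400) = 1657/2000 ≈ 0.828500
step 7 [7y] swap r/1=1867/61339: DF=(1 − 1867/61339·(0.962300+0.931400+0.888500+0.877000+0.832900+0.828500))/(1+1867/61339) = 8133/10000 ≈ 0.813300
step 8 [8y] swap r/1=2193/69146: DF=(1 − 2193/69146·(0.962300+0.931400+0.888500+0.877000+0.832900+0.828500+0.813300))/(1+2193/69146) = 7807/10000 ≈ 0.780700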